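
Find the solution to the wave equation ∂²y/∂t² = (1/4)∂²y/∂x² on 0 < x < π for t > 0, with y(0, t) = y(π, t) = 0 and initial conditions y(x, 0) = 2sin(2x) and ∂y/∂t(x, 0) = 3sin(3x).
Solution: Separating variables: y = Σ [A_n cos(ω_n t) + B_n sin(ω_n t)] sin(nx), ω_n = n/2. From ICs (B_n = velocity coefficient / ω_n): A_2=2, B_3=2.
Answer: y(x, t) = 2sin(3t/2)sin(3x) + 2sin(2x)cos(t)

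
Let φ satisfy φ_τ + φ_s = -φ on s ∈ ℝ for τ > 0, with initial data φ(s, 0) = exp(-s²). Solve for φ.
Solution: Substitute φ = exp(-τ)u.
Then φ_τ = exp(-τ)(u_τ - u), φ_s = exp(-τ)u_s; substituting and dividing by exp(-τ), the lower-order terms cancel: u_τ + u_s = 0 (standard advection equation).
Data for u: u(s,0) = φ(s,0) = exp(-s²).
By characteristics (ds/dτ = 1), u(s,τ) = f(s - τ) with f = u(·, 0).
So u(s,τ) = exp(-(s - τ)²), and φ(s,τ) = exp(-τ)u(s,τ).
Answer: φ(s, τ) = exp(-τ)exp(-(s - τ)²)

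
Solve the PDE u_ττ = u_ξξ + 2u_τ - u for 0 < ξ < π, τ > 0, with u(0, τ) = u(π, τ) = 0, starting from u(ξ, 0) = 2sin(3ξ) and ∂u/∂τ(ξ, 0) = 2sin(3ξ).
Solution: Substitute u = exp(τ)w, i.e. w = exp(-τ)u.
By the product rule, u_τ = exp(τ)(w_τ + w), u_ττ = exp(τ)(w_ττ + 2w_τ + w), u_ξξ = exp(τ)w_ξξ.
Substituting into the PDE and dividing by exp(τ): w_ττ + 2w_τ + w = w_ξξ + 2(w_τ + w) - w.
The lower-order terms cancel, leaving the standard wave equation w_ττ = w_ξξ.
Initial data for w: w(ξ,0) = u(ξ,0) = 2sin(3ξ); w_τ(ξ,0) = u_τ(ξ,0) - u(ξ,0) = 0. The boundary conditions carry over: w(0,τ) = w(π,τ) = 0.
Solve for w:
  Using separation of variables w = X(ξ)T(τ):
  Eigenfunctions: sin(nξ), n = 1, 2, 3, ...
  General solution: w(ξ, τ) = Σ [A_n cos(n τ) + B_n sin(n τ)] sin(nξ)
  From w(ξ,0) = 2sin(3ξ): A_3=2. From w_τ(ξ,0) = 0: all B_n = 0.
Hence w(ξ,τ) = 2sin(3ξ)cos(3τ).
Transform back: u(ξ,τ) = exp(τ)w(ξ,τ).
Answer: u(ξ, τ) = 2exp(τ)sin(3ξ)cos(3τ)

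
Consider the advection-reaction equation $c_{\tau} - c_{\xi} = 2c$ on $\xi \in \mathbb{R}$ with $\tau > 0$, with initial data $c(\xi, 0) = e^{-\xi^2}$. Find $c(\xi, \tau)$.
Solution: Substitute $c = e^{2\tau}u$, i.e. $u = e^{-2\tau}c$.
By the product rule, $c_{\tau} = e^{2\tau}(u_{\tau} + 2u)$, $c_{\xi} = e^{2\tau}u_{\xi}$.
Substituting into the PDE and dividing by $e^{2\tau}$: $u_{\tau} + 2u - u_{\xi} = 2u$.
The lower-order terms cancel, leaving the standard advection equation $u_{\tau} - u_{\xi} = 0$.
Initial data for $u$: $u(\xi,0) = c(\xi,0) = e^{-\xi^2}$.
Solve for $u$:
  By method of characteristics (waves move left with speed 1):
  Along characteristics $\xi + \tau =$ const, $u$ is constant, so $u(\xi,\tau) = f(\xi + \tau)$ with $f = u( \cdot , 0)$.
Hence $u(\xi,\tau) = e^{-(\xi + \tau)^2}$.
Transform back: $c(\xi,\tau) = e^{2\tau}u(\xi,\tau)$.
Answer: $c(\xi, \tau) = e^{2 \tau} e^{-(\tau + \xi)^2}$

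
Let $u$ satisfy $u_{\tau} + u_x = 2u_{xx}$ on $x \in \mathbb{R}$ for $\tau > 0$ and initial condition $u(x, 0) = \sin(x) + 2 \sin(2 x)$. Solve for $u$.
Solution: Moving frame: $\eta = x - \tau$, $\sigma = \tau$, $u = w(\eta,\sigma)$, so $u_{\tau} = w_{\sigma} - w_{\eta}$ and $u_{xx} = w_{\eta\eta}$.
Hence $u_{\tau} + u_x = w_{\sigma}$ and the PDE becomes the heat equation $w_{\sigma} = 2w_{\eta\eta}$ on $\eta \in \mathbb{R}$.
Initial data: $w(\eta,0) = u(\eta,0) = \sin(\eta) + 2 \sin(2 \eta)$. Each mode $\sin(n\eta)$ decays as $e^{-2n^2\sigma}$ on $\mathbb{R}$, so $w(\eta,\sigma) = \sum c_n e^{-2n^2\sigma} \sin(n\eta)$ with $c_1=1, c_2=2$: $w(\eta,\sigma) = e^{-2 \sigma} \sin(\eta) + 2 e^{-8 \sigma} \sin(2 \eta)$.
Substituting back: $u(x,\tau) = w(x - \tau, \tau)$.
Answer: $u(x, \tau) = - e^{-2 \tau} \sin(\tau - x) - 2 e^{-8 \tau} \sin(2 \tau - 2 x)$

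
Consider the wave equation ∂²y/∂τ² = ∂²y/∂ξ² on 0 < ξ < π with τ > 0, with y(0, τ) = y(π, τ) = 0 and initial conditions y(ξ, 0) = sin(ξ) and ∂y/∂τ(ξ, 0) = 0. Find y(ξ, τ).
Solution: Using separation of variables y = X(ξ)T(τ):
Eigenfunctions: sin(nξ), n = 1, 2, 3, ...
General solution: y(ξ, τ) = Σ [A_n cos(n τ) + B_n sin(n τ)] sin(nξ)
From y(ξ,0) = sin(ξ): A_1=1. From y_τ(ξ,0) = 0: all B_n = 0.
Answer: y(ξ, τ) = sin(ξ)cos(τ)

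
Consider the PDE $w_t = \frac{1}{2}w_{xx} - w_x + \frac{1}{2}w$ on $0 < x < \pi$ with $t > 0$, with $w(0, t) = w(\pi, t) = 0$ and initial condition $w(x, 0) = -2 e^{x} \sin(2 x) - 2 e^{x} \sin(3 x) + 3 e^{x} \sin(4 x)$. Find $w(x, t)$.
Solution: Substitute $w = e^{x}u$, i.e. $u = e^{-x}w$.
By the product rule, $w_x = e^{x}(u_x + u)$, $w_{xx} = e^{x}(u_{xx} + 2u_x + u)$, $w_t = e^{x}u_t$.
Substituting into the PDE and dividing by $e^{x}$: $u_t = \frac{1}{2}(u_{xx} + 2u_x + u) - (u_x + u) + \frac{1}{2}u$.
The lower-order terms cancel, leaving the standard heat equation $u_t = \frac{1}{2}u_{xx}$.
Initial data for $u$: $u(x,0) = e^{-x}w(x,0) = -2 \sin(2 x) - 2 \sin(3 x) + 3 \sin(4 x)$. The boundary conditions carry over: $u(0,t) = u(\pi,t) = 0$.
Solve for $u$:
  Using separation of variables $u = X(x)T(t)$:
  Eigenfunctions: $\sin(nx)$, $n = 1, 2, 3, \ldots$
  General solution: $u(x, t) = \sum c_n \sin(nx) e^{-n^2 t/2}$
  Matching $u(x,0) = -2 \sin(2 x) - 2 \sin(3 x) + 3 \sin(4 x)$ term by term: $c_2=-2, c_3=-2, c_4=3$.
Hence $u(x,t) = -2 e^{-2 t} \sin(2 x) + 3 e^{-8 t} \sin(4 x) - 2 e^{-9 t/2} \sin(3 x)$.
Transform back: $w(x,t) = e^{x}u(x,t)$.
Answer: $w(x, t) = -2 e^{-2 t} e^{x} \sin(2 x) + 3 e^{-8 t} e^{x} \sin(4 x) - 2 e^{-9 t/2} e^{x} \sin(3 x)$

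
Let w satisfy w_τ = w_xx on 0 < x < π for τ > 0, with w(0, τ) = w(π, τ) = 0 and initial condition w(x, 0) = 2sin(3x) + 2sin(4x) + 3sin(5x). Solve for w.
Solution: Separating variables: w = Σ c_n exp(-n²τ) sin(nx). From w(x,0) = 2sin(3x) + 2sin(4x) + 3sin(5x): c_3=2, c_4=2, c_5=3.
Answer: w(x, τ) = 2exp(-9τ)sin(3x) + 2exp(-16τ)sin(4x) + 3exp(-25τ)sin(5x)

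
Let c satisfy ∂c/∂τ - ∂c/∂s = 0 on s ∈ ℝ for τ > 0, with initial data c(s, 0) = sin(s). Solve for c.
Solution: By method of characteristics (waves move left with speed 1):
Along characteristics s + τ = const, c is constant, so c(s,τ) = f(s + τ) with f = c(·, 0).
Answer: c(s, τ) = sin(s + τ)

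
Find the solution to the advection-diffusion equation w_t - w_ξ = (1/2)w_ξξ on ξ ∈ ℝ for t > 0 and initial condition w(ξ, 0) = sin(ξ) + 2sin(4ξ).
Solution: Moving frame: η = ξ + t, σ = t, w = u(η,σ), so w_t = u_σ + u_η and w_ξξ = u_ηη.
Hence w_t - w_ξ = u_σ and the PDE becomes the heat equation u_σ = (1/2)u_ηη on η ∈ ℝ.
Initial data: u(η,0) = w(η,0) = sin(η) + 2sin(4η). Each mode sin(nη) decays as exp(-n²σ/2) on ℝ, so u(η,σ) = Σ c_n exp(-n²σ/2) sin(nη) with c_1=1, c_4=2: u(η,σ) = 2exp(-8σ)sin(4η) + exp(-σ/2)sin(η).
Substituting back: w(ξ,t) = u(ξ + t, t).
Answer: w(ξ, t) = 2exp(-8t)sin(4t + 4ξ) + exp(-t/2)sin(t + ξ)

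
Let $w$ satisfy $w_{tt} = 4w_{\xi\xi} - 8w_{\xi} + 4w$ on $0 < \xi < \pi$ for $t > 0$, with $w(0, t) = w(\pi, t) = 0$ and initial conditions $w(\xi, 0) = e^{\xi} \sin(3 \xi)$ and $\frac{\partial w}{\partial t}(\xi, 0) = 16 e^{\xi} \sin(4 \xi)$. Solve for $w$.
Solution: Substitute $w = e^{\xi}u$, i.e. $u = e^{-\xi}w$.
By the product rule, $w_{\xi} = e^{\xi}(u_{\xi} + u)$, $w_{\xi\xi} = e^{\xi}(u_{\xi\xi} + 2u_{\xi} + u)$, $w_{tt} = e^{\xi}u_{tt}$.
Substituting into the PDE and dividing by $e^{\xi}$: $u_{tt} = 4(u_{\xi\xi} + 2u_{\xi} + u) - 8(u_{\xi} + u) + 4u$.
The lower-order terms cancel, leaving the standard wave equation $u_{tt} = 4u_{\xi\xi}$.
Initial data for $u$: $u(\xi,0) = e^{-\xi}w(\xi,0) = \sin(3 \xi)$; $u_t(\xi,0) = e^{-\xi}w_t(\xi,0) = 16 \sin(4 \xi)$. The boundary conditions carry over: $u(0,t) = u(\pi,t) = 0$.
Solve for $u$:
  Using separation of variables $u = X(\xi)T(t)$:
  Eigenfunctions: $\sin(n\xi)$, $n = 1, 2, 3, \ldots$
  General solution: $u(\xi, t) = \sum [A_n \cos(2n t) + B_n \sin(2n t)] \sin(n\xi)$
  From $u(\xi,0) = \sin(3 \xi)$: $A_3=1$. From $u_t(\xi,0) = 16 \sin(4 \xi)$, using $u_t(\xi,0) = \sum \omega_n B_n \sin(n\xi)$ with $\omega_n = 2n$: $B_4 = 16/8 = 2$.
Hence $u(\xi,t) = 2 \sin(8 t) \sin(4 \xi) + \sin(3 \xi) \cos(6 t)$.
Transform back: $w(\xi,t) = e^{\xi}u(\xi,t)$.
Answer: $w(\xi, t) = e^{\xi} \sin(3 \xi) \cos(6 t) + 2 e^{\xi} \sin(4 \xi) \sin(8 t)$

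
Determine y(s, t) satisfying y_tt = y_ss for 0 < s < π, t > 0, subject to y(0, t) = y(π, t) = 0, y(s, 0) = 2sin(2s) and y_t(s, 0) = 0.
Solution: Separating variables: y = Σ [A_n cos(ω_n t) + B_n sin(ω_n t)] sin(ns), ω_n = n. From ICs: A_2=2.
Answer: y(s, t) = 2sin(2s)cos(2t)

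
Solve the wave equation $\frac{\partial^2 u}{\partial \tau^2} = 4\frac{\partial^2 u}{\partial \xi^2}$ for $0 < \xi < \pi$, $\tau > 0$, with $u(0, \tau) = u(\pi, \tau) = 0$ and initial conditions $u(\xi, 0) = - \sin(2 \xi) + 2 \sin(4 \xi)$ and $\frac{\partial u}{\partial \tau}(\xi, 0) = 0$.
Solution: Using separation of variables $u = X(\xi)T(\tau)$:
Eigenfunctions: $\sin(n\xi)$, $n = 1, 2, 3, \ldots$
General solution: $u(\xi, \tau) = \sum [A_n \cos(2n \tau) + B_n \sin(2n \tau)] \sin(n\xi)$
From $u(\xi,0) = - \sin(2 \xi) + 2 \sin(4 \xi)$: $A_2=-1, A_4=2$. From $u_{\tau}(\xi,0) = 0$: all $B_n = 0$.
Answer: $u(\xi, \tau) = - \sin(2 \xi) \cos(4 \tau) + 2 \sin(4 \xi) \cos(8 \tau)$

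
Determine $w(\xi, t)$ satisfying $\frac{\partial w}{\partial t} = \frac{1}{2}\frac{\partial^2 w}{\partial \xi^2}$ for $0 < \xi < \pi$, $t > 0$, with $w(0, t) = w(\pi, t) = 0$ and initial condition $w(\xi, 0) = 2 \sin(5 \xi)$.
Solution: Using separation of variables $w = X(\xi)T(t)$:
Eigenfunctions: $\sin(n\xi)$, $n = 1, 2, 3, \ldots$
General solution: $w(\xi, t) = \sum c_n \sin(n\xi) e^{-n^2 t/2}$
Matching $w(\xi,0) = 2 \sin(5 \xi)$ term by term: $c_5=2$.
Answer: $w(\xi, t) = 2 e^{-25 t/2} \sin(5 \xi)$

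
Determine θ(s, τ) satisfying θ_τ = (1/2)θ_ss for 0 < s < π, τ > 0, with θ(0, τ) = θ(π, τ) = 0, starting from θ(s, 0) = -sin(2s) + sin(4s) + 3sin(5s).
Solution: Using separation of variables θ = X(s)G(τ):
Eigenfunctions: sin(ns), n = 1, 2, 3, ...
General solution: θ(s, τ) = Σ c_n sin(ns) exp(-n² τ/2)
Matching θ(s,0) = -sin(2s) + sin(4s) + 3sin(5s) term by term: c_2=-1, c_4=1, c_5=3.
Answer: θ(s, τ) = -exp(-2τ)sin(2s) + exp(-8τ)sin(4s) + 3exp(-25τ/2)sin(5s)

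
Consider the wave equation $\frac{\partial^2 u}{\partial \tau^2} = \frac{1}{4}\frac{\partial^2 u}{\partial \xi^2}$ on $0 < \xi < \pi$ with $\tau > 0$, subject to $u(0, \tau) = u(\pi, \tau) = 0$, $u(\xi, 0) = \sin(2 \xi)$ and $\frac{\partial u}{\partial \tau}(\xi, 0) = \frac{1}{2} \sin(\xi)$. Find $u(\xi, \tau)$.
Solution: Using separation of variables $u = X(\xi)T(\tau)$:
Eigenfunctions: $\sin(n\xi)$, $n = 1, 2, 3, \ldots$
General solution: $u(\xi, \tau) = \sum [A_n \cos(n \tau/2) + B_n \sin(n \tau/2)] \sin(n\xi)$
From $u(\xi,0) = \sin(2 \xi)$: $A_2=1$. From $u_{\tau}(\xi,0) = \frac{1}{2} \sin(\xi)$, using $u_{\tau}(\xi,0) = \sum \omega_n B_n \sin(n\xi)$ with $\omega_n = n/2$: $B_1 = (1/2)/(1/2) = 1$.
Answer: $u(\xi, \tau) = \sin(\tau/2) \sin(\xi) + \sin(2 \xi) \cos(\tau)$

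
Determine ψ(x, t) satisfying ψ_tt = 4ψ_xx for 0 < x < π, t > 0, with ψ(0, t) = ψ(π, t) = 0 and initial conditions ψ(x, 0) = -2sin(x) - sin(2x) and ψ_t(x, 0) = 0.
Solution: Using separation of variables ψ = X(x)T(t):
Eigenfunctions: sin(nx), n = 1, 2, 3, ...
General solution: ψ(x, t) = Σ [A_n cos(2n t) + B_n sin(2n t)] sin(nx)
From ψ(x,0) = -2sin(x) - sin(2x): A_1=-2, A_2=-1. From ψ_t(x,0) = 0: all B_n = 0.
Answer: ψ(x, t) = -2sin(x)cos(2t) - sin(2x)cos(4t)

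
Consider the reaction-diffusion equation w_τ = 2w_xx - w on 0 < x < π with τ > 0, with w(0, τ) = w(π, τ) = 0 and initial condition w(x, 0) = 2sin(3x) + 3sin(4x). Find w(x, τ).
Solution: Substitute w = exp(-τ)u, i.e. u = exp(τ)w.
By the product rule, w_τ = exp(-τ)(u_τ - u), w_xx = exp(-τ)u_xx.
Substituting into the PDE and dividing by exp(-τ): u_τ - u = 2u_xx - u.
The lower-order terms cancel, leaving the standard heat equation u_τ = 2u_xx.
Initial data for u: u(x,0) = w(x,0) = 2sin(3x) + 3sin(4x). The boundary conditions carry over: u(0,τ) = u(π,τ) = 0.
Solve for u:
  Using separation of variables u = X(x)T(τ):
  Eigenfunctions: sin(nx), n = 1, 2, 3, ...
  General solution: u(x, τ) = Σ c_n sin(nx) exp(-2n² τ)
  Matching u(x,0) = 2sin(3x) + 3sin(4x) term by term: c_3=2, c_4=3.
Hence u(x,τ) = 2exp(-18τ)sin(3x) + 3exp(-32τ)sin(4x).
Transform back: w(x,τ) = exp(-τ)u(x,τ).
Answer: w(x, τ) = 2exp(-19τ)sin(3x) + 3exp(-33τ)sin(4x)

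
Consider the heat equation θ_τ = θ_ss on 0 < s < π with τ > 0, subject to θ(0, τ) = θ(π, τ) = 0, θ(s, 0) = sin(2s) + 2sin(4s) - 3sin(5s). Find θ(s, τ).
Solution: Using separation of variables θ = X(s)G(τ):
Eigenfunctions: sin(ns), n = 1, 2, 3, ...
General solution: θ(s, τ) = Σ c_n sin(ns) exp(-n² τ)
Matching θ(s,0) = sin(2s) + 2sin(4s) - 3sin(5s) term by term: c_2=1, c_4=2, c_5=-3.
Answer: θ(s, τ) = exp(-4τ)sin(2s) + 2exp(-16τ)sin(4s) - 3exp(-25τ)sin(5s)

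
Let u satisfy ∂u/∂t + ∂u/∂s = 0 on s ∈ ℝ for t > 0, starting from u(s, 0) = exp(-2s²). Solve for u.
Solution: By method of characteristics (waves move right with speed 1):
Along characteristics s - t = const, u is constant, so u(s,t) = f(s - t) with f = u(·, 0).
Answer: u(s, t) = exp(-2(s - t)²)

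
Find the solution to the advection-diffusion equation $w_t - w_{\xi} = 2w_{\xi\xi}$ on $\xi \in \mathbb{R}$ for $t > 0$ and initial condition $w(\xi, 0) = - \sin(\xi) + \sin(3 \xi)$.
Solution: Change to a moving frame: let $\eta = \xi + t$, $\sigma = t$ and write $w(\xi,t) = u(\eta,\sigma)$.
By the chain rule $w_t = u_{\sigma} + u_{\eta}$, $w_{\xi} = u_{\eta}$, $w_{\xi\xi} = u_{\eta\eta}$.
Then $w_t - w_{\xi} = u_{\sigma}$: the advection term cancels and the PDE becomes the heat equation $u_{\sigma} = 2u_{\eta\eta}$ on $\eta \in \mathbb{R}$.
Initial data: $u(\eta,0) = w(\eta,0) = - \sin(\eta) + \sin(3 \eta)$.
On $\eta \in \mathbb{R}$ each mode satisfies $(\sin(n\eta))'' = -n^2 \sin(n\eta)$, so $e^{-2n^2\sigma} \sin(n\eta)$ solves the heat equation; by superposition $u(\eta,\sigma) = \sum c_n e^{-2n^2\sigma} \sin(n\eta)$.
Reading off the coefficients: $c_1=-1, c_3=1$, so $u(\eta,\sigma) = - e^{-2 \sigma} \sin(\eta) + e^{-18 \sigma} \sin(3 \eta)$.
Substituting back $\eta = \xi + t$, $\sigma = t$: $w(\xi,t) = u(\xi + t, t)$.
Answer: $w(\xi, t) = - e^{-2 t} \sin(\xi + t) + e^{-18 t} \sin(3 \xi + 3 t)$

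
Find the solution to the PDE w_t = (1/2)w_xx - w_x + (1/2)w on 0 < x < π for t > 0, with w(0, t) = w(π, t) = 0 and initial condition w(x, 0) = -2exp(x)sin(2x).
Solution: Substitute w = exp(x)u, i.e. u = exp(-x)w.
By the product rule, w_x = exp(x)(u_x + u), w_xx = exp(x)(u_xx + 2u_x + u), w_t = exp(x)u_t.
Substituting into the PDE and dividing by exp(x): u_t = (1/2)(u_xx + 2u_x + u) - (u_x + u) + (1/2)u.
The lower-order terms cancel, leaving the standard heat equation u_t = (1/2)u_xx.
Initial data for u: u(x,0) = exp(-x)w(x,0) = -2sin(2x). The boundary conditions carry over: u(0,t) = u(π,t) = 0.
Solve for u:
  Using separation of variables u = X(x)T(t):
  Eigenfunctions: sin(nx), n = 1, 2, 3, ...
  General solution: u(x, t) = Σ c_n sin(nx) exp(-n² t/2)
  Matching u(x,0) = -2sin(2x) term by term: c_2=-2.
Hence u(x,t) = -2exp(-2t)sin(2x).
Transform back: w(x,t) = exp(x)u(x,t).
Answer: w(x, t) = -2exp(-2t)exp(x)sin(2x)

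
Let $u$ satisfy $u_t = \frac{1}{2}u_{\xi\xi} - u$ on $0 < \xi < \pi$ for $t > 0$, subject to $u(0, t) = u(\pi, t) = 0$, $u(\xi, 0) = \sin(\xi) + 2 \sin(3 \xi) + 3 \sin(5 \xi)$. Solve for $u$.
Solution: Substitute $u = e^{-t}w$, i.e. $w = e^{t}u$.
By the product rule, $u_t = e^{-t}(w_t - w)$, $u_{\xi\xi} = e^{-t}w_{\xi\xi}$.
Substituting into the PDE and dividing by $e^{-t}$: $w_t - w = \frac{1}{2}w_{\xi\xi} - w$.
The lower-order terms cancel, leaving the standard heat equation $w_t = \frac{1}{2}w_{\xi\xi}$.
Initial data for $w$: $w(\xi,0) = u(\xi,0) = \sin(\xi) + 2 \sin(3 \xi) + 3 \sin(5 \xi)$. The boundary conditions carry over: $w(0,t) = w(\pi,t) = 0$.
Solve for $w$:
  Using separation of variables $w = X(\xi)T(t)$:
  Eigenfunctions: $\sin(n\xi)$, $n = 1, 2, 3, \ldots$
  General solution: $w(\xi, t) = \sum c_n \sin(n\xi) e^{-n^2 t/2}$
  Matching $w(\xi,0) = \sin(\xi) + 2 \sin(3 \xi) + 3 \sin(5 \xi)$ term by term: $c_1=1, c_3=2, c_5=3$.
Hence $w(\xi,t) = e^{-t/2} \sin(\xi) + 2 e^{-9 t/2} \sin(3 \xi) + 3 e^{-25 t/2} \sin(5 \xi)$.
Transform back: $u(\xi,t) = e^{-t}w(\xi,t)$.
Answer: $u(\xi, t) = e^{-3 t/2} \sin(\xi) + 2 e^{-11 t/2} \sin(3 \xi) + 3 e^{-27 t/2} \sin(5 \xi)$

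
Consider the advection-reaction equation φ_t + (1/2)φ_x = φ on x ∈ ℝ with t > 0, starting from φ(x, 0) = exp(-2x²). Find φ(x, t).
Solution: Substitute φ = exp(t)u, i.e. u = exp(-t)φ.
By the product rule, φ_t = exp(t)(u_t + u), φ_x = exp(t)u_x.
Substituting into the PDE and dividing by exp(t): u_t + u + (1/2)u_x = u.
The lower-order terms cancel, leaving the standard advection equation u_t + (1/2)u_x = 0.
Initial data for u: u(x,0) = φ(x,0) = exp(-2x²).
Solve for u:
  By method of characteristics (waves move right with speed 1/2):
  Along characteristics x - (1/2)t = const, u is constant, so u(x,t) = f(x - (1/2)t) with f = u(·, 0).
Hence u(x,t) = exp(-2(-t/2 + x)²).
Transform back: φ(x,t) = exp(t)u(x,t).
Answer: φ(x, t) = exp(t)exp(-2(-t/2 + x)²)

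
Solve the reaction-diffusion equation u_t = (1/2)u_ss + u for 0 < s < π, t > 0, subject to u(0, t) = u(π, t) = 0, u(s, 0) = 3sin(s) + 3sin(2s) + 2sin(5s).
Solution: Substitute u = exp(t)w.
Then u_t = exp(t)(w_t + w), u_ss = exp(t)w_ss; substituting and dividing by exp(t), the lower-order terms cancel: w_t = (1/2)w_ss (standard heat equation).
Data for w: w(s,0) = u(s,0) = 3sin(s) + 3sin(2s) + 2sin(5s). The boundary conditions carry over: w(0,t) = w(π,t) = 0.
Separating variables: w = Σ c_n exp(-n²t/2) sin(ns). From w(s,0) = 3sin(s) + 3sin(2s) + 2sin(5s): c_1=3, c_2=3, c_5=2.
So w(s,t) = 3exp(-2t)sin(2s) + 3exp(-t/2)sin(s) + 2exp(-25t/2)sin(5s), and u(s,t) = exp(t)w(s,t).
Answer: u(s, t) = 3exp(t/2)sin(s) + 3exp(-t)sin(2s) + 2exp(-23t/2)sin(5s)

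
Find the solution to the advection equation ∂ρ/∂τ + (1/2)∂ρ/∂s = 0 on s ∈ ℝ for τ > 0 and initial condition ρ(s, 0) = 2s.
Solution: By characteristics (ds/dτ = 1/2), ρ(s,τ) = f(s - (1/2)τ) with f = ρ(·, 0).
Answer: ρ(s, τ) = 2s - τ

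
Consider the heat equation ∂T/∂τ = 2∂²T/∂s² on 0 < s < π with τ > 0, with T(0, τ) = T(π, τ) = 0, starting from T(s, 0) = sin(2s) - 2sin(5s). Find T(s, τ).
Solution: Separating variables: T = Σ c_n exp(-2n²τ) sin(ns). From T(s,0) = sin(2s) - 2sin(5s): c_2=1, c_5=-2.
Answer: T(s, τ) = exp(-8τ)sin(2s) - 2exp(-50τ)sin(5s)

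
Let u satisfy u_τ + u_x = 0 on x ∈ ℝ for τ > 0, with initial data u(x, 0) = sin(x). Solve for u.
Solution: By characteristics (dx/dτ = 1), u(x,τ) = f(x - τ) with f = u(·, 0).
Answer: u(x, τ) = sin(x - τ)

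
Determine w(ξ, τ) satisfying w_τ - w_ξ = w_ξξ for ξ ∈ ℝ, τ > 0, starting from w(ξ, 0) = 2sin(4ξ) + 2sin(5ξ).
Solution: Change to a moving frame: let η = ξ + τ, σ = τ and write w(ξ,τ) = u(η,σ).
By the chain rule w_τ = u_σ + u_η, w_ξ = u_η, w_ξξ = u_ηη.
Then w_τ - w_ξ = u_σ: the advection term cancels and the PDE becomes the heat equation u_σ = u_ηη on η ∈ ℝ.
Initial data: u(η,0) = w(η,0) = 2sin(4η) + 2sin(5η).
On η ∈ ℝ each mode satisfies (sin(nη))″ = -n² sin(nη), so exp(-n²σ) sin(nη) solves the heat equation; by superposition u(η,σ) = Σ c_n exp(-n²σ) sin(nη).
Reading off the coefficients: c_4=2, c_5=2, so u(η,σ) = 2exp(-16σ)sin(4η) + 2exp(-25σ)sin(5η).
Substituting back η = ξ + τ, σ = τ: w(ξ,τ) = u(ξ + τ, τ).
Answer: w(ξ, τ) = 2exp(-16τ)sin(4ξ + 4τ) + 2exp(-25τ)sin(5ξ + 5τ)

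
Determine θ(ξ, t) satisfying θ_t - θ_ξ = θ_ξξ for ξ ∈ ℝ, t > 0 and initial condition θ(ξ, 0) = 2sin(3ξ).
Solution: Moving frame: η = ξ + t, σ = t, θ = u(η,σ), so θ_t = u_σ + u_η and θ_ξξ = u_ηη.
Hence θ_t - θ_ξ = u_σ and the PDE becomes the heat equation u_σ = u_ηη on η ∈ ℝ.
Initial data: u(η,0) = θ(η,0) = 2sin(3η). Each mode sin(nη) decays as exp(-n²σ) on ℝ, so u(η,σ) = Σ c_n exp(-n²σ) sin(nη) with c_3=2: u(η,σ) = 2exp(-9σ)sin(3η).
Substituting back: θ(ξ,t) = u(ξ + t, t).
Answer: θ(ξ, t) = 2exp(-9t)sin(3t + 3ξ)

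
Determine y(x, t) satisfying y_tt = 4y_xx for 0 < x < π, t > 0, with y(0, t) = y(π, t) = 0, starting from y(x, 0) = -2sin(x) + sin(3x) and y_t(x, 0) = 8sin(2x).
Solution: Using separation of variables y = X(x)T(t):
Eigenfunctions: sin(nx), n = 1, 2, 3, ...
General solution: y(x, t) = Σ [A_n cos(2n t) + B_n sin(2n t)] sin(nx)
From y(x,0) = -2sin(x) + sin(3x): A_1=-2, A_3=1. From y_t(x,0) = 8sin(2x), using y_t(x,0) = Σ ω_n B_n sin(nx) with ω_n = 2n: B_2 = 8/4 = 2.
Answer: y(x, t) = 2sin(4t)sin(2x) - 2sin(x)cos(2t) + sin(3x)cos(6t)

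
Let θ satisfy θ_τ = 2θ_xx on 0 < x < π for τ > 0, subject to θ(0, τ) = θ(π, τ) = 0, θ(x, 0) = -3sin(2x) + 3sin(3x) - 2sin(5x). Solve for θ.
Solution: Using separation of variables θ = X(x)G(τ):
Eigenfunctions: sin(nx), n = 1, 2, 3, ...
General solution: θ(x, τ) = Σ c_n sin(nx) exp(-2n² τ)
Matching θ(x,0) = -3sin(2x) + 3sin(3x) - 2sin(5x) term by term: c_2=-3, c_3=3, c_5=-2.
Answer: θ(x, τ) = -3exp(-8τ)sin(2x) + 3exp(-18τ)sin(3x) - 2exp(-50τ)sin(5x)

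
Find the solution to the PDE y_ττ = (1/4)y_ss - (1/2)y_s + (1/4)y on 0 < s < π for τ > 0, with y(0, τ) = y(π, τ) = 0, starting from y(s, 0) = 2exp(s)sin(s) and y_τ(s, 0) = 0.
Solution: Substitute y = exp(s)u.
Then y_s = exp(s)(u_s + u), y_ss = exp(s)(u_ss + 2u_s + u), y_ττ = exp(s)u_ττ; substituting and dividing by exp(s), the lower-order terms cancel: u_ττ = (1/4)u_ss (standard wave equation).
Data for u: u(s,0) = exp(-s)y(s,0) = 2sin(s); u_τ(s,0) = exp(-s)y_τ(s,0) = 0. The boundary conditions carry over: u(0,τ) = u(π,τ) = 0.
Separating variables: u = Σ [A_n cos(ω_n τ) + B_n sin(ω_n τ)] sin(ns), ω_n = n/2. From ICs: A_1=2.
So u(s,τ) = 2sin(s)cos(τ/2), and y(s,τ) = exp(s)u(s,τ).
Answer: y(s, τ) = 2exp(s)sin(s)cos(τ/2)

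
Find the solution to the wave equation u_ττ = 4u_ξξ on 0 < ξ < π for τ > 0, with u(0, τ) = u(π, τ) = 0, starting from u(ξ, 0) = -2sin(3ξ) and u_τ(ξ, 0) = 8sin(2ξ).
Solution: Separating variables: u = Σ [A_n cos(ω_n τ) + B_n sin(ω_n τ)] sin(nξ), ω_n = 2n. From ICs (B_n = velocity coefficient / ω_n): A_3=-2, B_2=2.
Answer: u(ξ, τ) = 2sin(2ξ)sin(4τ) - 2sin(3ξ)cos(6τ)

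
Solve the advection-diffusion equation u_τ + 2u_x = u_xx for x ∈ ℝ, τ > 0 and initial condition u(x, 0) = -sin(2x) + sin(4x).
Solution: Change to a moving frame: let η = x - 2τ, σ = τ and write u(x,τ) = w(η,σ).
By the chain rule u_τ = w_σ - 2w_η, u_x = w_η, u_xx = w_ηη.
Then u_τ + 2u_x = w_σ: the advection term cancels and the PDE becomes the heat equation w_σ = w_ηη on η ∈ ℝ.
Initial data: w(η,0) = u(η,0) = -sin(2η) + sin(4η).
On η ∈ ℝ each mode satisfies (sin(nη))″ = -n² sin(nη), so exp(-n²σ) sin(nη) solves the heat equation; by superposition w(η,σ) = Σ c_n exp(-n²σ) sin(nη).
Reading off the coefficients: c_2=-1, c_4=1, so w(η,σ) = -exp(-4σ)sin(2η) + exp(-16σ)sin(4η).
Substituting back η = x - 2τ, σ = τ: u(x,τ) = w(x - 2τ, τ).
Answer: u(x, τ) = -exp(-4τ)sin(2x - 4τ) + exp(-16τ)sin(4x - 8τ)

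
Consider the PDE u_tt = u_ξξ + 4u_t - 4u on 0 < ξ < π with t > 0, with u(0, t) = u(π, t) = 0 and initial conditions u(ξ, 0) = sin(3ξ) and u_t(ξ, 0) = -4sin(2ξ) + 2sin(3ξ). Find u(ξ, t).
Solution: Substitute u = exp(2t)w, i.e. w = exp(-2t)u.
By the product rule, u_t = exp(2t)(w_t + 2w), u_tt = exp(2t)(w_tt + 4w_t + 4w), u_ξξ = exp(2t)w_ξξ.
Substituting into the PDE and dividing by exp(2t): w_tt + 4w_t + 4w = w_ξξ + 4(w_t + 2w) - 4w.
The lower-order terms cancel, leaving the standard wave equation w_tt = w_ξξ.
Initial data for w: w(ξ,0) = u(ξ,0) = sin(3ξ); w_t(ξ,0) = u_t(ξ,0) - 2u(ξ,0) = -4sin(2ξ). The boundary conditions carry over: w(0,t) = w(π,t) = 0.
Solve for w:
  Using separation of variables w = X(ξ)T(t):
  Eigenfunctions: sin(nξ), n = 1, 2, 3, ...
  General solution: w(ξ, t) = Σ [A_n cos(n t) + B_n sin(n t)] sin(nξ)
  From w(ξ,0) = sin(3ξ): A_3=1. From w_t(ξ,0) = -4sin(2ξ), using w_t(ξ,0) = Σ ω_n B_n sin(nξ) with ω_n = n: B_2 = (-4)/2 = -2.
Hence w(ξ,t) = -2sin(2t)sin(2ξ) + sin(3ξ)cos(3t).
Transform back: u(ξ,t) = exp(2t)w(ξ,t).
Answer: u(ξ, t) = -2exp(2t)sin(2t)sin(2ξ) + exp(2t)sin(3ξ)cos(3t)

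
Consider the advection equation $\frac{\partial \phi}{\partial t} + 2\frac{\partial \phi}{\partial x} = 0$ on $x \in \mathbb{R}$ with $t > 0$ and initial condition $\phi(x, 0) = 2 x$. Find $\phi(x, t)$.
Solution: By characteristics ($dx/dt = 2$), $\phi(x,t) = f(x - 2t)$ with $f = \phi( \cdot , 0)$.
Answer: $\phi(x, t) = -4 t + 2 x$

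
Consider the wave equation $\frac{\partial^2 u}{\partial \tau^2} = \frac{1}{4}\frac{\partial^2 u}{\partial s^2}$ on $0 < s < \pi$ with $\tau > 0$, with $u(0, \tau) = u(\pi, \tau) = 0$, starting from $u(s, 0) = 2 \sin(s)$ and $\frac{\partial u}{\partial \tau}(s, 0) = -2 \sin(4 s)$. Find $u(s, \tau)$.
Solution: Using separation of variables $u = X(s)T(\tau)$:
Eigenfunctions: $\sin(ns)$, $n = 1, 2, 3, \ldots$
General solution: $u(s, \tau) = \sum [A_n \cos(n \tau/2) + B_n \sin(n \tau/2)] \sin(ns)$
From $u(s,0) = 2 \sin(s)$: $A_1=2$. From $u_{\tau}(s,0) = -2 \sin(4 s)$, using $u_{\tau}(s,0) = \sum \omega_n B_n \sin(ns)$ with $\omega_n = n/2$: $B_4 = (-2)/2 = -1$.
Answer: $u(s, \tau) = - \sin(2 \tau) \sin(4 s) + 2 \sin(s) \cos(\tau/2)$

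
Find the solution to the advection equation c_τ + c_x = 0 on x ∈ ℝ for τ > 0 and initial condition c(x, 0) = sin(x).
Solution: By characteristics (dx/dτ = 1), c(x,τ) = f(x - τ) with f = c(·, 0).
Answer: c(x, τ) = sin(x - τ)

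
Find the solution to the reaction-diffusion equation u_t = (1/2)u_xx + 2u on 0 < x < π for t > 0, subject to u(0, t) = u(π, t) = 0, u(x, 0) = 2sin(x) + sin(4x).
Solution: Substitute u = exp(2t)w, i.e. w = exp(-2t)u.
By the product rule, u_t = exp(2t)(w_t + 2w), u_xx = exp(2t)w_xx.
Substituting into the PDE and dividing by exp(2t): w_t + 2w = (1/2)w_xx + 2w.
The lower-order terms cancel, leaving the standard heat equation w_t = (1/2)w_xx.
Initial data for w: w(x,0) = u(x,0) = 2sin(x) + sin(4x). The boundary conditions carry over: w(0,t) = w(π,t) = 0.
Solve for w:
  Using separation of variables w = X(x)T(t):
  Eigenfunctions: sin(nx), n = 1, 2, 3, ...
  General solution: w(x, t) = Σ c_n sin(nx) exp(-n² t/2)
  Matching w(x,0) = 2sin(x) + sin(4x) term by term: c_1=2, c_4=1.
Hence w(x,t) = exp(-8t)sin(4x) + 2exp(-t/2)sin(x).
Transform back: u(x,t) = exp(2t)w(x,t).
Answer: u(x, t) = 2exp(3t/2)sin(x) + exp(-6t)sin(4x)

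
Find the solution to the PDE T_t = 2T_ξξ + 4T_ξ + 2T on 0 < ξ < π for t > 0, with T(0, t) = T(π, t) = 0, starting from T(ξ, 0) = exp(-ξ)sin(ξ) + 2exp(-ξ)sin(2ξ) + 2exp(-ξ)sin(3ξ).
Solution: Substitute T = exp(-ξ)u.
Then T_ξ = exp(-ξ)(u_ξ - u), T_ξξ = exp(-ξ)(u_ξξ - 2u_ξ + u), T_t = exp(-ξ)u_t; substituting and dividing by exp(-ξ), the lower-order terms cancel: u_t = 2u_ξξ (standard heat equation).
Data for u: u(ξ,0) = exp(ξ)T(ξ,0) = sin(ξ) + 2sin(2ξ) + 2sin(3ξ). The boundary conditions carry over: u(0,t) = u(π,t) = 0.
Separating variables: u = Σ c_n exp(-2n²t) sin(nξ). From u(ξ,0) = sin(ξ) + 2sin(2ξ) + 2sin(3ξ): c_1=1, c_2=2, c_3=2.
So u(ξ,t) = exp(-2t)sin(ξ) + 2exp(-8t)sin(2ξ) + 2exp(-18t)sin(3ξ), and T(ξ,t) = exp(-ξ)u(ξ,t).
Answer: T(ξ, t) = exp(-2t)exp(-ξ)sin(ξ) + 2exp(-8t)exp(-ξ)sin(2ξ) + 2exp(-18t)exp(-ξ)sin(3ξ)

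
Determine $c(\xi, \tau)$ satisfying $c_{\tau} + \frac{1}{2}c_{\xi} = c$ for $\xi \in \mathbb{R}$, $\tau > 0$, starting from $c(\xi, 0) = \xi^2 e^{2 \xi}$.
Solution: Substitute $c = e^{2\xi}u$.
Then $c_{\xi} = e^{2\xi}(u_{\xi} + 2u)$, $c_{\tau} = e^{2\xi}u_{\tau}$; substituting and dividing by $e^{2\xi}$, the lower-order terms cancel: $u_{\tau} + \frac{1}{2}u_{\xi} = 0$ (standard advection equation).
Data for $u$: $u(\xi,0) = e^{-2\xi}c(\xi,0) = \xi^2$.
By characteristics ($d\xi/d\tau = 1/2$), $u(\xi,\tau) = f(\xi - \frac{1}{2}\tau)$ with $f = u( \cdot , 0)$.
So $u(\xi,\tau) = \xi^2 - \xi \tau + \frac{1}{4} \tau^2$, and $c(\xi,\tau) = e^{2\xi}u(\xi,\tau)$.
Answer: $c(\xi, \tau) = \frac{1}{4} \tau^2 e^{2 \xi} -  \tau \xi e^{2 \xi} + \xi^2 e^{2 \xi}$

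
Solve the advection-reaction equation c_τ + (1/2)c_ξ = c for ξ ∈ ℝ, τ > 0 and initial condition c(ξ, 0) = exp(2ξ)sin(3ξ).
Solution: Substitute c = exp(2ξ)u.
Then c_ξ = exp(2ξ)(u_ξ + 2u), c_τ = exp(2ξ)u_τ; substituting and dividing by exp(2ξ), the lower-order terms cancel: u_τ + (1/2)u_ξ = 0 (standard advection equation).
Data for u: u(ξ,0) = exp(-2ξ)c(ξ,0) = sin(3ξ).
By characteristics (dξ/dτ = 1/2), u(ξ,τ) = f(ξ - (1/2)τ) with f = u(·, 0).
So u(ξ,τ) = sin(3ξ - 3τ/2), and c(ξ,τ) = exp(2ξ)u(ξ,τ).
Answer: c(ξ, τ) = exp(2ξ)sin(3ξ - 3τ/2)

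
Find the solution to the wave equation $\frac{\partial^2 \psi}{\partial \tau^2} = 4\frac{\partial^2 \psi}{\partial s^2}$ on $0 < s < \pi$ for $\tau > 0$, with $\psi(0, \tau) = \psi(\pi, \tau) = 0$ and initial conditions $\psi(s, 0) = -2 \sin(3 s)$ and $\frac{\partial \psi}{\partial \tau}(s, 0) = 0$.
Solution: Separating variables: $\psi = \sum [A_n \cos(\omega_n \tau) + B_n \sin(\omega_n \tau)] \sin(ns)$, $\omega_n = 2n$. From ICs: $A_3=-2$.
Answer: $\psi(s, \tau) = -2 \sin(3 s) \cos(6 \tau)$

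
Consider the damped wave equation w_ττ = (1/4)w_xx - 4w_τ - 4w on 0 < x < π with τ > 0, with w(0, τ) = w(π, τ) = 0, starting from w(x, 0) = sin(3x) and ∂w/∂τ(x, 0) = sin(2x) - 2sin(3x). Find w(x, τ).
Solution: Substitute w = exp(-2τ)u.
Then w_τ = exp(-2τ)(u_τ - 2u), w_ττ = exp(-2τ)(u_ττ - 4u_τ + 4u), w_xx = exp(-2τ)u_xx; substituting and dividing by exp(-2τ), the lower-order terms cancel: u_ττ = (1/4)u_xx (standard wave equation).
Data for u: u(x,0) = w(x,0) = sin(3x); u_τ(x,0) = w_τ(x,0) + 2w(x,0) = sin(2x). The boundary conditions carry over: u(0,τ) = u(π,τ) = 0.
Separating variables: u = Σ [A_n cos(ω_n τ) + B_n sin(ω_n τ)] sin(nx), ω_n = n/2. From ICs (B_n = velocity coefficient / ω_n): A_3=1, B_2=1.
So u(x,τ) = sin(2x)sin(τ) + sin(3x)cos(3τ/2), and w(x,τ) = exp(-2τ)u(x,τ).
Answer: w(x, τ) = exp(-2τ)sin(2x)sin(τ) + exp(-2τ)sin(3x)cos(3τ/2)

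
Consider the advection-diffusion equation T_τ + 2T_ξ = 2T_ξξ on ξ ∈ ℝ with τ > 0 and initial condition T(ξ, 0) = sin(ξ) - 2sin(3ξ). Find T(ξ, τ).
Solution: Moving frame: η = ξ - 2τ, σ = τ, T = u(η,σ), so T_τ = u_σ - 2u_η and T_ξξ = u_ηη.
Hence T_τ + 2T_ξ = u_σ and the PDE becomes the heat equation u_σ = 2u_ηη on η ∈ ℝ.
Initial data: u(η,0) = T(η,0) = sin(η) - 2sin(3η). Each mode sin(nη) decays as exp(-2n²σ) on ℝ, so u(η,σ) = Σ c_n exp(-2n²σ) sin(nη) with c_1=1, c_3=-2: u(η,σ) = exp(-2σ)sin(η) - 2exp(-18σ)sin(3η).
Substituting back: T(ξ,τ) = u(ξ - 2τ, τ).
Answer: T(ξ, τ) = exp(-2τ)sin(ξ - 2τ) - 2exp(-18τ)sin(3ξ - 6τ)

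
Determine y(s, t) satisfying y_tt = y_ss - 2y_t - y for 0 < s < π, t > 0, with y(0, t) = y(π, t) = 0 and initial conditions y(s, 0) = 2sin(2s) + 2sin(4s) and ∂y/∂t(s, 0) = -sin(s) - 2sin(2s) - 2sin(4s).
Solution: Substitute y = exp(-t)u, i.e. u = exp(t)y.
By the product rule, y_t = exp(-t)(u_t - u), y_tt = exp(-t)(u_tt - 2u_t + u), y_ss = exp(-t)u_ss.
Substituting into the PDE and dividing by exp(-t): u_tt - 2u_t + u = u_ss - 2(u_t - u) - u.
The lower-order terms cancel, leaving the standard wave equation u_tt = u_ss.
Initial data for u: u(s,0) = y(s,0) = 2sin(2s) + 2sin(4s); u_t(s,0) = y_t(s,0) + y(s,0) = -sin(s). The boundary conditions carry over: u(0,t) = u(π,t) = 0.
Solve for u:
  Using separation of variables u = X(s)T(t):
  Eigenfunctions: sin(ns), n = 1, 2, 3, ...
  General solution: u(s, t) = Σ [A_n cos(n t) + B_n sin(n t)] sin(ns)
  From u(s,0) = 2sin(2s) + 2sin(4s): A_2=2, A_4=2. From u_t(s,0) = -sin(s), using u_t(s,0) = Σ ω_n B_n sin(ns) with ω_n = n: B_1 = (-1)/1 = -1.
Hence u(s,t) = -sin(s)sin(t) + 2sin(2s)cos(2t) + 2sin(4s)cos(4t).
Transform back: y(s,t) = exp(-t)u(s,t).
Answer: y(s, t) = -exp(-t)sin(s)sin(t) + 2exp(-t)sin(2s)cos(2t) + 2exp(-t)sin(4s)cos(4t)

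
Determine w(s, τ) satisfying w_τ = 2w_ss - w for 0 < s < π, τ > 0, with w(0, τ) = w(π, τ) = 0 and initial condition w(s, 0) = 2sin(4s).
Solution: Substitute w = exp(-τ)u, i.e. u = exp(τ)w.
By the product rule, w_τ = exp(-τ)(u_τ - u), w_ss = exp(-τ)u_ss.
Substituting into the PDE and dividing by exp(-τ): u_τ - u = 2u_ss - u.
The lower-order terms cancel, leaving the standard heat equation u_τ = 2u_ss.
Initial data for u: u(s,0) = w(s,0) = 2sin(4s). The boundary conditions carry over: u(0,τ) = u(π,τ) = 0.
Solve for u:
  Using separation of variables u = X(s)T(τ):
  Eigenfunctions: sin(ns), n = 1, 2, 3, ...
  General solution: u(s, τ) = Σ c_n sin(ns) exp(-2n² τ)
  Matching u(s,0) = 2sin(4s) term by term: c_4=2.
Hence u(s,τ) = 2exp(-32τ)sin(4s).
Transform back: w(s,τ) = exp(-τ)u(s,τ).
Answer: w(s, τ) = 2exp(-33τ)sin(4s)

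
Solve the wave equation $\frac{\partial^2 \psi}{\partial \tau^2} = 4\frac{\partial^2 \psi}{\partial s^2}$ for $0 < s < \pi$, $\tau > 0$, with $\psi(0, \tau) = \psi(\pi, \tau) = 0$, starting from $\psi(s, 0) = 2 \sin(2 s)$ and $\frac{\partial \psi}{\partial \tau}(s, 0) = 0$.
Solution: Using separation of variables $\psi = X(s)T(\tau)$:
Eigenfunctions: $\sin(ns)$, $n = 1, 2, 3, \ldots$
General solution: $\psi(s, \tau) = \sum [A_n \cos(2n \tau) + B_n \sin(2n \tau)] \sin(ns)$
From $\psi(s,0) = 2 \sin(2 s)$: $A_2=2$. From $\psi_{\tau}(s,0) = 0$: all $B_n = 0$.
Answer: $\psi(s, \tau) = 2 \sin(2 s) \cos(4 \tau)$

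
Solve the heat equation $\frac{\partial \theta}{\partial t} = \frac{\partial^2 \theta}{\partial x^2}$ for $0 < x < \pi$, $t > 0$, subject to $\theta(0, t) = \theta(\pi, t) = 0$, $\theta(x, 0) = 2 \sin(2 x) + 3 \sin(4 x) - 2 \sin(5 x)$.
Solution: Separating variables: $\theta = \sum c_n e^{-n^2t} \sin(nx)$. From $\theta(x,0) = 2 \sin(2 x) + 3 \sin(4 x) - 2 \sin(5 x)$: $c_2=2, c_4=3, c_5=-2$.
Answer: $\theta(x, t) = 2 e^{-4 t} \sin(2 x) + 3 e^{-16 t} \sin(4 x) - 2 e^{-25 t} \sin(5 x)$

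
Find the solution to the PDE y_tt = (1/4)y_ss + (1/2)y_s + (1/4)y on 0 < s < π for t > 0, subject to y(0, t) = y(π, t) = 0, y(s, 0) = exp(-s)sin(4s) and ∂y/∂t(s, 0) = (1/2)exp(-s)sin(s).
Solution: Substitute y = exp(-s)u, i.e. u = exp(s)y.
By the product rule, y_s = exp(-s)(u_s - u), y_ss = exp(-s)(u_ss - 2u_s + u), y_tt = exp(-s)u_tt.
Substituting into the PDE and dividing by exp(-s): u_tt = (1/4)(u_ss - 2u_s + u) + (1/2)(u_s - u) + (1/4)u.
The lower-order terms cancel, leaving the standard wave equation u_tt = (1/4)u_ss.
Initial data for u: u(s,0) = exp(s)y(s,0) = sin(4s); u_t(s,0) = exp(s)y_t(s,0) = (1/2)sin(s). The boundary conditions carry over: u(0,t) = u(π,t) = 0.
Solve for u:
  Using separation of variables u = X(s)T(t):
  Eigenfunctions: sin(ns), n = 1, 2, 3, ...
  General solution: u(s, t) = Σ [A_n cos(n t/2) + B_n sin(n t/2)] sin(ns)
  From u(s,0) = sin(4s): A_4=1. From u_t(s,0) = (1/2)sin(s), using u_t(s,0) = Σ ω_n B_n sin(ns) with ω_n = n/2: B_1 = (1/2)/(1/2) = 1.
Hence u(s,t) = sin(s)sin(t/2) + sin(4s)cos(2t).
Transform back: y(s,t) = exp(-s)u(s,t).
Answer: y(s, t) = exp(-s)sin(s)sin(t/2) + exp(-s)sin(4s)cos(2t)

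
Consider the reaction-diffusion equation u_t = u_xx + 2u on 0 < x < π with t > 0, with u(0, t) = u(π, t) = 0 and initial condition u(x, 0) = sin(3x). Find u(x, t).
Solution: Substitute u = exp(2t)w, i.e. w = exp(-2t)u.
By the product rule, u_t = exp(2t)(w_t + 2w), u_xx = exp(2t)w_xx.
Substituting into the PDE and dividing by exp(2t): w_t + 2w = w_xx + 2w.
The lower-order terms cancel, leaving the standard heat equation w_t = w_xx.
Initial data for w: w(x,0) = u(x,0) = sin(3x). The boundary conditions carry over: w(0,t) = w(π,t) = 0.
Solve for w:
  Using separation of variables w = X(x)T(t):
  Eigenfunctions: sin(nx), n = 1, 2, 3, ...
  General solution: w(x, t) = Σ c_n sin(nx) exp(-n² t)
  Matching w(x,0) = sin(3x) term by term: c_3=1.
Hence w(x,t) = exp(-9t)sin(3x).
Transform back: u(x,t) = exp(2t)w(x,t).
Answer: u(x, t) = exp(-7t)sin(3x)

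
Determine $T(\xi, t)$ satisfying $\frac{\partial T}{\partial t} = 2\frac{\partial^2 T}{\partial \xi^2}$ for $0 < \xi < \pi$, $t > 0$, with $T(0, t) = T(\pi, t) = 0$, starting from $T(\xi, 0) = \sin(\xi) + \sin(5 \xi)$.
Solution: Separating variables: $T = \sum c_n e^{-2n^2t} \sin(n\xi)$. From $T(\xi,0) = \sin(\xi) + \sin(5 \xi)$: $c_1=1, c_5=1$.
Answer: $T(\xi, t) = e^{-2 t} \sin(\xi) + e^{-50 t} \sin(5 \xi)$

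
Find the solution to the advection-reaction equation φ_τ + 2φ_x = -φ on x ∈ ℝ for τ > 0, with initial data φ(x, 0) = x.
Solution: Substitute φ = exp(-τ)u, i.e. u = exp(τ)φ.
By the product rule, φ_τ = exp(-τ)(u_τ - u), φ_x = exp(-τ)u_x.
Substituting into the PDE and dividing by exp(-τ): u_τ - u + 2u_x = -u.
The lower-order terms cancel, leaving the standard advection equation u_τ + 2u_x = 0.
Initial data for u: u(x,0) = φ(x,0) = x.
Solve for u:
  By method of characteristics (waves move right with speed 2):
  Along characteristics x - 2τ = const, u is constant, so u(x,τ) = f(x - 2τ) with f = u(·, 0).
Hence u(x,τ) = x - 2τ.
Transform back: φ(x,τ) = exp(-τ)u(x,τ).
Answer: φ(x, τ) = xexp(-τ) - 2τexp(-τ)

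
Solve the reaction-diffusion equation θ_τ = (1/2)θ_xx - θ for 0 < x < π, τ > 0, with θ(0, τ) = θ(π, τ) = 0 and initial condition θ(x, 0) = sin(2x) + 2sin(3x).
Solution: Substitute θ = exp(-τ)u, i.e. u = exp(τ)θ.
By the product rule, θ_τ = exp(-τ)(u_τ - u), θ_xx = exp(-τ)u_xx.
Substituting into the PDE and dividing by exp(-τ): u_τ - u = (1/2)u_xx - u.
The lower-order terms cancel, leaving the standard heat equation u_τ = (1/2)u_xx.
Initial data for u: u(x,0) = θ(x,0) = sin(2x) + 2sin(3x). The boundary conditions carry over: u(0,τ) = u(π,τ) = 0.
Solve for u:
  Using separation of variables u = X(x)G(τ):
  Eigenfunctions: sin(nx), n = 1, 2, 3, ...
  General solution: u(x, τ) = Σ c_n sin(nx) exp(-n² τ/2)
  Matching u(x,0) = sin(2x) + 2sin(3x) term by term: c_2=1, c_3=2.
Hence u(x,τ) = exp(-2τ)sin(2x) + 2exp(-9τ/2)sin(3x).
Transform back: θ(x,τ) = exp(-τ)u(x,τ).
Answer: θ(x, τ) = exp(-3τ)sin(2x) + 2exp(-11τ/2)sin(3x)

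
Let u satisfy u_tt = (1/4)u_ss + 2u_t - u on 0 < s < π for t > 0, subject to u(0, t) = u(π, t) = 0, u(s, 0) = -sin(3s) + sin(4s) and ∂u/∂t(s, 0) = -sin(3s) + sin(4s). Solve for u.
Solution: Substitute u = exp(t)w, i.e. w = exp(-t)u.
By the product rule, u_t = exp(t)(w_t + w), u_tt = exp(t)(w_tt + 2w_t + w), u_ss = exp(t)w_ss.
Substituting into the PDE and dividing by exp(t): w_tt + 2w_t + w = (1/4)w_ss + 2(w_t + w) - w.
The lower-order terms cancel, leaving the standard wave equation w_tt = (1/4)w_ss.
Initial data for w: w(s,0) = u(s,0) = -sin(3s) + sin(4s); w_t(s,0) = u_t(s,0) - u(s,0) = 0. The boundary conditions carry over: w(0,t) = w(π,t) = 0.
Solve for w:
  Using separation of variables w = X(s)T(t):
  Eigenfunctions: sin(ns), n = 1, 2, 3, ...
  General solution: w(s, t) = Σ [A_n cos(n t/2) + B_n sin(n t/2)] sin(ns)
  From w(s,0) = -sin(3s) + sin(4s): A_3=-1, A_4=1. From w_t(s,0) = 0: all B_n = 0.
Hence w(s,t) = -sin(3s)cos(3t/2) + sin(4s)cos(2t).
Transform back: u(s,t) = exp(t)w(s,t).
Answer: u(s, t) = -exp(t)sin(3s)cos(3t/2) + exp(t)sin(4s)cos(2t)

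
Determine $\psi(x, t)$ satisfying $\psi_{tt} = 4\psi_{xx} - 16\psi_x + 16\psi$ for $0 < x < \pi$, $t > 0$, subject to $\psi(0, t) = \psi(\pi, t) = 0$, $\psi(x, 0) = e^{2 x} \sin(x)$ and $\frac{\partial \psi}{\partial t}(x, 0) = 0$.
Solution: Substitute $\psi = e^{2x}u$.
Then $\psi_x = e^{2x}(u_x + 2u)$, $\psi_{xx} = e^{2x}(u_{xx} + 4u_x + 4u)$, $\psi_{tt} = e^{2x}u_{tt}$; substituting and dividing by $e^{2x}$, the lower-order terms cancel: $u_{tt} = 4u_{xx}$ (standard wave equation).
Data for $u$: $u(x,0) = e^{-2x}\psi(x,0) = \sin(x)$; $u_t(x,0) = e^{-2x}\psi_t(x,0) = 0$. The boundary conditions carry over: $u(0,t) = u(\pi,t) = 0$.
Separating variables: $u = \sum [A_n \cos(\omega_n t) + B_n \sin(\omega_n t)] \sin(nx)$, $\omega_n = 2n$. From ICs: $A_1=1$.
So $u(x,t) = \sin(x) \cos(2 t)$, and $\psi(x,t) = e^{2x}u(x,t)$.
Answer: $\psi(x, t) = e^{2 x} \sin(x) \cos(2 t)$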